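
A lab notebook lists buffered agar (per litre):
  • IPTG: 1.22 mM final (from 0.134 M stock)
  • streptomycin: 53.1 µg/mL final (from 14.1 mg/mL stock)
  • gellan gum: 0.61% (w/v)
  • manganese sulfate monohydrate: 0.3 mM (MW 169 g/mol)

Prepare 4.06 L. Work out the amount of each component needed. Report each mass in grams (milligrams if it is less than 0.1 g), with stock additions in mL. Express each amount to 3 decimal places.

Scale factor relative to 1 L: 4.06.
IPTG: dilute stock: 1.22 mM × 4060 mL ÷ 134 mM = 36.964 mL
streptomycin: dilute stock: 53.1 µg/mL × 4060 mL ÷ 14100 µg/mL = 15.290 mL
gellan gum: 0.61 g per 100 mL × 4060 mL ÷ 100 = 24.766 g
manganese sulfate monohydrate: 0.3 mmol/L × 169 g/mol × 4.06 L ÷ 1000 = 0.206 g

IPTG 36.964 mL; streptomycin 15.290 mL; gellan gum 24.766 g; manganese sulfate monohydrate 0.206 g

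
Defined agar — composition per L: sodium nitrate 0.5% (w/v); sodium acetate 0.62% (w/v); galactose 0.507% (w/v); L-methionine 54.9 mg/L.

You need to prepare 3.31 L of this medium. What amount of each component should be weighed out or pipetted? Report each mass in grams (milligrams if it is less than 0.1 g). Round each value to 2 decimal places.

sodium nitrate 16.55 g; sodium acetate 20.52 g; galactose 16.78 g; L-methionine 0.18 g

Scale factor relative to 1 L: 3.31.
sodium nitrate: 0.5 g per 100 mL × 3310 mL ÷ 100 = 16.55 g
sodium acetate: 0.62 g per 100 mL × 3310 mL ÷ 100 = 20.52 g
galactose: 0.507 g per 100 mL × 3310 mL ÷ 100 = 16.78 g
L-methionine: 54.9 mg/L × 3.31 L = 181.719 mg = 0.18 g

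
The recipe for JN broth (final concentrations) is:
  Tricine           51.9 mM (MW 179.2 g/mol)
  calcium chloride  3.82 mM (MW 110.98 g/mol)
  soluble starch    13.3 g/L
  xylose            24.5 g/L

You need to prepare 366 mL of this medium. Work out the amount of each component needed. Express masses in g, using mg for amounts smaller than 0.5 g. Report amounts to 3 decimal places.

Scale factor relative to 1 L: 0.366.
Tricine: 51.9 mmol/L × 179.2 g/mol × 0.366 L ÷ 1000 = 3.404 g
calcium chloride: 3.82 mmol/L × 110.98 mg/mmol × 0.366 L = 155.163 mg
soluble starch: 13.3 g/L × 0.366 L = 4.868 g
xylose: 24.5 g/L × 0.366 L = 8.967 g

Tricine 3.404 g; calcium chloride 155.163 mg; soluble starch 4.868 g; xylose 8.967 g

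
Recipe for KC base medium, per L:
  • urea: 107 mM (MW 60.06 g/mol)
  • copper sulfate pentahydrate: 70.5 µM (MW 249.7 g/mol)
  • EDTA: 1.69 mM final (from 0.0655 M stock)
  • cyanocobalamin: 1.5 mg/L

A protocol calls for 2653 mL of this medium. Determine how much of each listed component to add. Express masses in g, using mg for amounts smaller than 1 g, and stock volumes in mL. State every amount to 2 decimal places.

urea 17.05 g; copper sulfate pentahydrate 46.70 mg; EDTA 68.45 mL; cyanocobalamin 3.98 mg

Target volume = 2653 mL = 2.653 L.
urea: 107 mmol/L × 60.06 g/mol × 2.653 L ÷ 1000 = 17.05 g
copper sulfate pentahydrate: 70.5 µmol/L × 249.7 g/mol × 2.653 L ÷ 1000 = 46.70 mg
EDTA: C1V1 = C2V2 → 1.69 mM × 2653 mL ÷ 65.5 mM = 68.45 mL
cyanocobalamin: 1.5 mg/L × 2.653 L = 3.98 mg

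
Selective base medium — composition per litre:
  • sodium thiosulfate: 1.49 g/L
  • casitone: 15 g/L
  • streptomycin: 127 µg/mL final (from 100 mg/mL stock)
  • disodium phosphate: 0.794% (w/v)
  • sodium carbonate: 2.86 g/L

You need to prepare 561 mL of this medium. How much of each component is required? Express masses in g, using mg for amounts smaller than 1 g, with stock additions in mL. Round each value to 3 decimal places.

sodium thiosulfate 835.890 mg; casitone 8.415 g; streptomycin 0.712 mL; disodium phosphate 4.454 g; sodium carbonate 1.604 g

Target volume = 561 mL = 0.561 L.
sodium thiosulfate: 1.49 g/L × 0.561 L = 0.83589 g = 835.890 mg
casitone: 15 g/L × 0.561 L = 8.415 g
streptomycin: dilute stock: 127 µg/mL × 561 mL ÷ 100000 µg/mL = 0.712 mL
disodium phosphate: 0.794 g per 100 mL × 561 mL ÷ 100 = 4.454 g
sodium carbonate: 2.86 g/L × 0.561 L = 1.604 g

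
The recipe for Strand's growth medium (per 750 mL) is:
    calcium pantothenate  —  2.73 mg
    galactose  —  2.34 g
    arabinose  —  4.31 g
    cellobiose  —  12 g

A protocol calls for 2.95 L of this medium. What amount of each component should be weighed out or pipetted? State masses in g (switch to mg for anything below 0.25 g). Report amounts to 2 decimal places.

Scale factor = 2950 mL / 750 mL = 3.93333.
calcium pantothenate: 2.73 mg × (2950 mL / 750 mL) = 10.74 mg
galactose: 2.34 g × (2950 mL / 750 mL) = 9.20 g
arabinose: 4.31 g × (2950 mL / 750 mL) = 16.95 g
cellobiose: 12 g × (2950 mL / 750 mL) = 47.20 g

calcium pantothenate 10.74 mg; galactose 9.20 g; arabinose 16.95 g; cellobiose 47.20 g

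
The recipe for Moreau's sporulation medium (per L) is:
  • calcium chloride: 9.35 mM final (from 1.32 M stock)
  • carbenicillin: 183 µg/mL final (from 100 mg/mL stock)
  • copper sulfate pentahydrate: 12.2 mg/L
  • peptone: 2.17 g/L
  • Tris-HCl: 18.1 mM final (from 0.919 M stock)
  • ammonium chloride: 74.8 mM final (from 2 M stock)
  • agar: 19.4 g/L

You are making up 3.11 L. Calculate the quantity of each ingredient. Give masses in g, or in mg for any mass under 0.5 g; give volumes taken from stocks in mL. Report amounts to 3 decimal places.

calcium chloride 22.029 mL; carbenicillin 5.691 mL; copper sulfate pentahydrate 37.942 mg; peptone 6.749 g; Tris-HCl 61.252 mL; ammonium chloride 116.314 mL; agar 60.334 g

Working volume: 3.11 L.
calcium chloride: dilute stock: 9.35 mM × 3110 mL ÷ 1320 mM = 22.029 mL
carbenicillin: C1V1 = C2V2 → 183 µg/mL × 3110 mL ÷ 100000 µg/mL = 5.691 mL
copper sulfate pentahydrate: 12.2 mg/L × 3.11 L = 37.942 mg
peptone: 2.17 g/L × 3.11 L = 6.749 g
Tris-HCl: C1V1 = C2V2 → 18.1 mM × 3110 mL ÷ 919 mM = 61.252 mL
ammonium chloride: dilute stock: 74.8 mM × 3110 mL ÷ 2000 mM = 116.314 mL
agar: 19.4 g/L × 3.11 L = 60.334 g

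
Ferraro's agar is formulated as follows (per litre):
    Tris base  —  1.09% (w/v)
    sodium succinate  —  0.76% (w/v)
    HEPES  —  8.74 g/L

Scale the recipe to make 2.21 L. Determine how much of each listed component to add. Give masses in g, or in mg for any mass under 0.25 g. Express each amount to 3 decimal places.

Tris base 24.089 g; sodium succinate 16.796 g; HEPES 19.315 g

Working volume: 2.21 L.
Tris base: 1.09% w/v = 10.9 g/L → 10.9 × 2.21 L = 24.089 g
sodium succinate: 0.76 g per 100 mL × 2210 mL ÷ 100 = 16.796 g
HEPES: 8.74 g/L × 2.21 L = 19.315 g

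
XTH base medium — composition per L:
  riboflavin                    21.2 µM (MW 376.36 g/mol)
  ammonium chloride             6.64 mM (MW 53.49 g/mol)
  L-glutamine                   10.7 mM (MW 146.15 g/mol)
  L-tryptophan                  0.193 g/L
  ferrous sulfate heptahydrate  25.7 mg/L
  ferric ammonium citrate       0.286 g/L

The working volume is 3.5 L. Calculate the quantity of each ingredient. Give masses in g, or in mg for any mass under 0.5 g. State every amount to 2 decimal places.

Working volume: 3.5 L.
riboflavin: 21.2 µmol/L × 376.36 g/mol × 3.5 L ÷ 1000 = 27.93 mg
ammonium chloride: 6.64 mmol/L × 53.49 g/mol × 3.5 L ÷ 1000 = 1.24 g
L-glutamine: 10.7 mmol/L × 146.15 g/mol × 3.5 L ÷ 1000 = 5.47 g
L-tryptophan: 0.193 g/L × 3.5 L = 0.68 g
ferrous sulfate heptahydrate: 25.7 mg/L × 3.5 L = 89.95 mg
ferric ammonium citrate: 0.286 g/L × 3.5 L = 1.00 g

riboflavin 27.93 mg; ammonium chloride 1.24 g; L-glutamine 5.47 g; L-tryptophan 0.68 g; ferrous sulfate heptahydrate 89.95 mg; ferric ammonium citrate 1.00 g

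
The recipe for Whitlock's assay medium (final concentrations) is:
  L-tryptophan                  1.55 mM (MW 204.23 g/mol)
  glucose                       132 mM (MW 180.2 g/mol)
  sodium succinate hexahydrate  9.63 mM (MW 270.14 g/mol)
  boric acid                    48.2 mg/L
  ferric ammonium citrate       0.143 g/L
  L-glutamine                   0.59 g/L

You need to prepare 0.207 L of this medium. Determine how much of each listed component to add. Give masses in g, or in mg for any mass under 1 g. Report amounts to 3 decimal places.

Scale factor relative to 1 L: 0.207.
L-tryptophan: 1.55 mmol/L × 204.23 mg/mmol × 0.207 L = 65.527 mg
glucose: 132 mmol/L × 180.2 g/mol × 0.207 L ÷ 1000 = 4.924 g
sodium succinate hexahydrate: 9.63 mmol/L × 270.14 mg/mmol × 0.207 L = 538.500 mg
boric acid: 48.2 mg/L × 0.207 L = 9.977 mg
ferric ammonium citrate: 0.143 g/L × 0.207 L = 0.029601 g = 29.601 mg
L-glutamine: 0.59 g/L × 0.207 L = 0.12213 g = 122.130 mg

L-tryptophan 65.527 mg; glucose 4.924 g; sodium succinate hexahydrate 538.500 mg; boric acid 9.977 mg; ferric ammonium citrate 29.601 mg; L-glutamine 122.130 mg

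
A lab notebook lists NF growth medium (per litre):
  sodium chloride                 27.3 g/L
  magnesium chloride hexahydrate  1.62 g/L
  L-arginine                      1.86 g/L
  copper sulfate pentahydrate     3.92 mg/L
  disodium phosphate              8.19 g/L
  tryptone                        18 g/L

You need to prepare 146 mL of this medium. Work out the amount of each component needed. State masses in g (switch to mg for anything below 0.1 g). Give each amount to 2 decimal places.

Scale factor relative to 1 L: 0.146.
sodium chloride: 27.3 g/L × 0.146 L = 3.99 g
magnesium chloride hexahydrate: 1.62 g/L × 0.146 L = 0.24 g
L-arginine: 1.86 g/L × 0.146 L = 0.27 g
copper sulfate pentahydrate: 3.92 mg/L × 0.146 L = 0.57 mg
disodium phosphate: 8.19 g/L × 0.146 L = 1.20 g
tryptone: 18 g/L × 0.146 L = 2.63 g

sodium chloride 3.99 g; magnesium chloride hexahydrate 0.24 g; L-arginine 0.27 g; copper sulfate pentahydrate 0.57 mg; disodium phosphate 1.20 g; tryptone 2.63 g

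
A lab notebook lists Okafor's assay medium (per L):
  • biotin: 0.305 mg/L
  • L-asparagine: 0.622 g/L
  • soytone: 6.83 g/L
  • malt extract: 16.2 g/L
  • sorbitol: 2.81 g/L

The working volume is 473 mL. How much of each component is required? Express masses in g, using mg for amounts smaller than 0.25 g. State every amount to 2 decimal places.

biotin 0.14 mg; L-asparagine 0.29 g; soytone 3.23 g; malt extract 7.66 g; sorbitol 1.33 g

Target volume = 473 mL = 0.473 L.
biotin: 0.305 mg/L × 0.473 L = 0.14 mg
L-asparagine: 0.622 g/L × 0.473 L = 0.29 g
soytone: 6.83 g/L × 0.473 L = 3.23 g
malt extract: 16.2 g/L × 0.473 L = 7.66 g
sorbitol: 2.81 g/L × 0.473 L = 1.33 g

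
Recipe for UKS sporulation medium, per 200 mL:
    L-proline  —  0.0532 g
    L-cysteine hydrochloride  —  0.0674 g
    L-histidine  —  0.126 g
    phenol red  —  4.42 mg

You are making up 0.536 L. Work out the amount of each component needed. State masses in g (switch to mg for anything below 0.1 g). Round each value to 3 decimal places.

Scale factor = 536 mL / 200 mL = 2.68.
L-proline: 0.0532 g × (536 mL / 200 mL) = 0.143 g
L-cysteine hydrochloride: 0.0674 g × (536 mL / 200 mL) = 0.181 g
L-histidine: 0.126 g × (536 mL / 200 mL) = 0.338 g
phenol red: 4.42 mg × (536 mL / 200 mL) = 11.846 mg

L-proline 0.143 g; L-cysteine hydrochloride 0.181 g; L-histidine 0.338 g; phenol red 11.846 mg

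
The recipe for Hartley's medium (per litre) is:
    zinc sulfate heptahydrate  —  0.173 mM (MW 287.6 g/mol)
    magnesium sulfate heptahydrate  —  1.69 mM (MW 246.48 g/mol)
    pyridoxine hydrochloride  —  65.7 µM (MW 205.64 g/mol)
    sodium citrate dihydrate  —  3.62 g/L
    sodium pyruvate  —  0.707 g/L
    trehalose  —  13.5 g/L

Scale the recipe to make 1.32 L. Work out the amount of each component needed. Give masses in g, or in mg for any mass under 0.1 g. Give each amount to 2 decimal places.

Working volume: 1.32 L.
zinc sulfate heptahydrate: 0.173 mmol/L × 287.6 mg/mmol × 1.32 L = 65.68 mg
magnesium sulfate heptahydrate: 1.69 mmol/L × 246.48 g/mol × 1.32 L ÷ 1000 = 0.55 g
pyridoxine hydrochloride: 65.7 µmol/L × 205.64 g/mol × 1.32 L ÷ 1000 = 17.83 mg
sodium citrate dihydrate: 3.62 g/L × 1.32 L = 4.78 g
sodium pyruvate: 0.707 g/L × 1.32 L = 0.93 g
trehalose: 13.5 g/L × 1.32 L = 17.82 g

zinc sulfate heptahydrate 65.68 mg; magnesium sulfate heptahydrate 0.55 g; pyridoxine hydrochloride 17.83 mg; sodium citrate dihydrate 4.78 g; sodium pyruvate 0.93 g; trehalose 17.82 g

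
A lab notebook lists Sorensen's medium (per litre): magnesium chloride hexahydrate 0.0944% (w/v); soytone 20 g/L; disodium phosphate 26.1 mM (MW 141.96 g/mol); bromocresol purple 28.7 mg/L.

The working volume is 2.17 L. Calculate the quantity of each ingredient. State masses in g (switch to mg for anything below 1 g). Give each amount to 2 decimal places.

Working volume: 2.17 L.
magnesium chloride hexahydrate: 0.0944% w/v = 0.944 g/L → 0.944 × 2.17 L = 2.05 g
soytone: 20 g/L × 2.17 L = 43.40 g
disodium phosphate: 26.1 mmol/L × 141.96 g/mol × 2.17 L ÷ 1000 = 8.04 g
bromocresol purple: 28.7 mg/L × 2.17 L = 62.28 mg

magnesium chloride hexahydrate 2.05 g; soytone 43.40 g; disodium phosphate 8.04 g; bromocresol purple 62.28 mg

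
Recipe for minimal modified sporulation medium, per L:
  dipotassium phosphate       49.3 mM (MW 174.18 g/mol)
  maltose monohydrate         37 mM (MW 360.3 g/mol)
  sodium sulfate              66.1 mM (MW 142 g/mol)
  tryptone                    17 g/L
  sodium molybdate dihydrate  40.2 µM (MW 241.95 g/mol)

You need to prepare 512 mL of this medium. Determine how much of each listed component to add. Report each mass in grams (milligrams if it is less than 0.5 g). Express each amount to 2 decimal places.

dipotassium phosphate 4.40 g; maltose monohydrate 6.83 g; sodium sulfate 4.81 g; tryptone 8.70 g; sodium molybdate dihydrate 4.98 mg

Working volume: 512 mL = 0.512 L.
dipotassium phosphate: 49.3 mmol/L × 174.18 g/mol × 0.512 L ÷ 1000 = 4.40 g
maltose monohydrate: 37 mmol/L × 360.3 g/mol × 0.512 L ÷ 1000 = 6.83 g
sodium sulfate: 66.1 mmol/L × 142 g/mol × 0.512 L ÷ 1000 = 4.81 g
tryptone: 17 g/L × 0.512 L = 8.70 g
sodium molybdate dihydrate: 40.2 µmol/L × 241.95 g/mol × 0.512 L ÷ 1000 = 4.98 mg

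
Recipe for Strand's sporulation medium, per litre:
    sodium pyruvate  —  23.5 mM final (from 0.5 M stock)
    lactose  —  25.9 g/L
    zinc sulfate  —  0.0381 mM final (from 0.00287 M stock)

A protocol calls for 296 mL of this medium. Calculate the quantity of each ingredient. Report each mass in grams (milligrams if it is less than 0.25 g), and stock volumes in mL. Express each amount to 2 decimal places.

Working volume: 296 mL = 0.296 L.
sodium pyruvate: dilute stock: 23.5 mM × 296 mL ÷ 500 mM = 13.91 mL
lactose: 25.9 g/L × 0.296 L = 7.67 g
zinc sulfate: dilute stock: 0.0381 mM × 296 mL ÷ 2.87 mM = 3.93 mL

sodium pyruvate 13.91 mL; lactose 7.67 g; zinc sulfate 3.93 mL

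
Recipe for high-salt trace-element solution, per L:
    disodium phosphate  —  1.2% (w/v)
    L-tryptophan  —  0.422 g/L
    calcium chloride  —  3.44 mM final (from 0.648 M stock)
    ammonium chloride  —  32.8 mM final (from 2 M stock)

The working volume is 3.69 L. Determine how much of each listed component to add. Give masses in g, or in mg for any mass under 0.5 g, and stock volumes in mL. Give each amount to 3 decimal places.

Scale factor relative to 1 L: 3.69.
disodium phosphate: 1.2% w/v = 12 g/L → 12 × 3.69 L = 44.280 g
L-tryptophan: 0.422 g/L × 3.69 L = 1.557 g
calcium chloride: C1V1 = C2V2 → 3.44 mM × 3690 mL ÷ 648 mM = 19.589 mL
ammonium chloride: V = C2·V2/C1 = 32.8 mM × 3690 mL ÷ 2000 mM = 60.516 mL

disodium phosphate 44.280 g; L-tryptophan 1.557 g; calcium chloride 19.589 mL; ammonium chloride 60.516 mL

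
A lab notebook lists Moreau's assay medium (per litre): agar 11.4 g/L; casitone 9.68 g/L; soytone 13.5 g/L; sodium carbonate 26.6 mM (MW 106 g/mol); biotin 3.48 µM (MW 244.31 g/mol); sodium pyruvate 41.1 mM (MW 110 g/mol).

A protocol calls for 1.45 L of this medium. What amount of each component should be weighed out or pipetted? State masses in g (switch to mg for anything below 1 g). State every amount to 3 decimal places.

agar 16.530 g; casitone 14.036 g; soytone 19.575 g; sodium carbonate 4.088 g; biotin 1.233 mg; sodium pyruvate 6.555 g

Scale factor relative to 1 L: 1.45.
agar: 11.4 g/L × 1.45 L = 16.530 g
casitone: 9.68 g/L × 1.45 L = 14.036 g
soytone: 13.5 g/L × 1.45 L = 19.575 g
sodium carbonate: 26.6 mmol/L × 106 g/mol × 1.45 L ÷ 1000 = 4.088 g
biotin: 3.48 µmol/L × 244.31 g/mol × 1.45 L ÷ 1000 = 1.233 mg
sodium pyruvate: 41.1 mmol/L × 110 g/mol × 1.45 L ÷ 1000 = 6.555 g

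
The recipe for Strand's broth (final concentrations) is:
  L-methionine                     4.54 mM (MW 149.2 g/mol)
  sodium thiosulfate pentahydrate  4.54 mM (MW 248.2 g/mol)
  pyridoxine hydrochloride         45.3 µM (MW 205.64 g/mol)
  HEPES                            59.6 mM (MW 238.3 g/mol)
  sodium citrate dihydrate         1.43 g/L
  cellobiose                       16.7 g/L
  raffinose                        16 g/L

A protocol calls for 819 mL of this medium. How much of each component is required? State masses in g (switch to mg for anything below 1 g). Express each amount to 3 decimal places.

L-methionine 554.764 mg; sodium thiosulfate pentahydrate 922.872 mg; pyridoxine hydrochloride 7.629 mg; HEPES 11.632 g; sodium citrate dihydrate 1.171 g; cellobiose 13.677 g; raffinose 13.104 g

Working volume: 819 mL = 0.819 L.
L-methionine: 4.54 mmol/L × 149.2 mg/mmol × 0.819 L = 554.764 mg
sodium thiosulfate pentahydrate: 4.54 mmol/L × 248.2 mg/mmol × 0.819 L = 922.872 mg
pyridoxine hydrochloride: 45.3 µmol/L × 205.64 g/mol × 0.819 L ÷ 1000 = 7.629 mg
HEPES: 59.6 mmol/L × 238.3 g/mol × 0.819 L ÷ 1000 = 11.632 g
sodium citrate dihydrate: 1.43 g/L × 0.819 L = 1.171 g
cellobiose: 16.7 g/L × 0.819 L = 13.677 g
raffinose: 16 g/L × 0.819 L = 13.104 g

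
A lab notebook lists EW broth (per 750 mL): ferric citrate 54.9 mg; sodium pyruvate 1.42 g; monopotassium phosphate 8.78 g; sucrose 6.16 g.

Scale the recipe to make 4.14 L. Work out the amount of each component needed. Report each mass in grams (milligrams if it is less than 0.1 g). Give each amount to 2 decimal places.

Ratio of target to recipe volume: 4140 / 750 = 5.52.
ferric citrate: 54.9 mg × (4140 mL / 750 mL) = 303.048 mg = 0.30 g
sodium pyruvate: 1.42 g × (4140 mL / 750 mL) = 7.84 g
monopotassium phosphate: 8.78 g × (4140 mL / 750 mL) = 48.47 g
sucrose: 6.16 g × (4140 mL / 750 mL) = 34.00 g

ferric citrate 0.30 g; sodium pyruvate 7.84 g; monopotassium phosphate 48.47 g; sucrose 34.00 g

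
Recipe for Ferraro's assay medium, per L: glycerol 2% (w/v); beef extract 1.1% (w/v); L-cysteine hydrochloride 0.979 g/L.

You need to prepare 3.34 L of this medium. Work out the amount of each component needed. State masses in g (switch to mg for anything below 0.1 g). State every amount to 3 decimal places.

glycerol 66.800 g; beef extract 36.740 g; L-cysteine hydrochloride 3.270 g

Working volume: 3.34 L.
glycerol: 2 g per 100 mL × 3340 mL ÷ 100 = 66.800 g
beef extract: 1.1% w/v = 11 g/L → 11 × 3.34 L = 36.740 g
L-cysteine hydrochloride: 0.979 g/L × 3.34 L = 3.270 g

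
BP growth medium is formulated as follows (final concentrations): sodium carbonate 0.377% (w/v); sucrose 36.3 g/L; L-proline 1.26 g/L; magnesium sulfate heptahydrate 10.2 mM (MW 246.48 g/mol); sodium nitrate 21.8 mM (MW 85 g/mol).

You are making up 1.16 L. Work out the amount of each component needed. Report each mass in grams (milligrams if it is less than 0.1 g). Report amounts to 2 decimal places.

Working volume: 1.16 L.
sodium carbonate: 0.377 g per 100 mL × 1160 mL ÷ 100 = 4.37 g
sucrose: 36.3 g/L × 1.16 L = 42.11 g
L-proline: 1.26 g/L × 1.16 L = 1.46 g
magnesium sulfate heptahydrate: 10.2 mmol/L × 246.48 g/mol × 1.16 L ÷ 1000 = 2.92 g
sodium nitrate: 21.8 mmol/L × 85 g/mol × 1.16 L ÷ 1000 = 2.15 g

sodium carbonate 4.37 g; sucrose 42.11 g; L-proline 1.46 g; magnesium sulfate heptahydrate 2.92 g; sodium nitrate 2.15 g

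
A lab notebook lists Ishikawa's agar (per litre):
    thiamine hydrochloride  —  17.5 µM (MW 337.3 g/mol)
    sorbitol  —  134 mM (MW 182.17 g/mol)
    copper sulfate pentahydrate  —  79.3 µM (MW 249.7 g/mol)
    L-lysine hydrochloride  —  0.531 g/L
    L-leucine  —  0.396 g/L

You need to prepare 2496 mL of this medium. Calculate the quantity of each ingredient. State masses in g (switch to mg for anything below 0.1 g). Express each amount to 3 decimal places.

thiamine hydrochloride 14.733 mg; sorbitol 60.929 g; copper sulfate pentahydrate 49.424 mg; L-lysine hydrochloride 1.325 g; L-leucine 0.988 g

Working volume: 2496 mL = 2.496 L.
thiamine hydrochloride: 17.5 µmol/L × 337.3 g/mol × 2.496 L ÷ 1000 = 14.733 mg
sorbitol: 134 mmol/L × 182.17 g/mol × 2.496 L ÷ 1000 = 60.929 g
copper sulfate pentahydrate: 79.3 µmol/L × 249.7 g/mol × 2.496 L ÷ 1000 = 49.424 mg
L-lysine hydrochloride: 0.531 g/L × 2.496 L = 1.325 g
L-leucine: 0.396 g/L × 2.496 L = 0.988 g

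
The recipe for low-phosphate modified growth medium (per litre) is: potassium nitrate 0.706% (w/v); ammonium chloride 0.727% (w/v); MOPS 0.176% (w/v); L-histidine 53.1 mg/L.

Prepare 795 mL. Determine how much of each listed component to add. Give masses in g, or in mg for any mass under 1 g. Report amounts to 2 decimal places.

potassium nitrate 5.61 g; ammonium chloride 5.78 g; MOPS 1.40 g; L-histidine 42.21 mg

Target volume = 795 mL = 0.795 L.
potassium nitrate: 0.706% w/v = 7.06 g/L → 7.06 × 0.795 L = 5.61 g
ammonium chloride: 0.727% w/v = 7.27 g/L → 7.27 × 0.795 L = 5.78 g
MOPS: 0.176 g per 100 mL × 795 mL ÷ 100 = 1.40 g
L-histidine: 53.1 mg/L × 0.795 L = 42.21 mg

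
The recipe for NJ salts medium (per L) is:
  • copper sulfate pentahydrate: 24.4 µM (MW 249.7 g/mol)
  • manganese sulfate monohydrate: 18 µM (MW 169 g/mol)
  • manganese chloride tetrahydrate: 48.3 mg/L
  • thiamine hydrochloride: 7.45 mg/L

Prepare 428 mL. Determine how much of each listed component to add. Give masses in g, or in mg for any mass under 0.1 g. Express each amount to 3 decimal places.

Target volume = 428 mL = 0.428 L.
copper sulfate pentahydrate: 24.4 µmol/L × 249.7 g/mol × 0.428 L ÷ 1000 = 2.608 mg
manganese sulfate monohydrate: 18 µmol/L × 169 g/mol × 0.428 L ÷ 1000 = 1.302 mg
manganese chloride tetrahydrate: 48.3 mg/L × 0.428 L = 20.672 mg
thiamine hydrochloride: 7.45 mg/L × 0.428 L = 3.189 mg

copper sulfate pentahydrate 2.608 mg; manganese sulfate monohydrate 1.302 mg; manganese chloride tetrahydrate 20.672 mg; thiamine hydrochloride 3.189 mg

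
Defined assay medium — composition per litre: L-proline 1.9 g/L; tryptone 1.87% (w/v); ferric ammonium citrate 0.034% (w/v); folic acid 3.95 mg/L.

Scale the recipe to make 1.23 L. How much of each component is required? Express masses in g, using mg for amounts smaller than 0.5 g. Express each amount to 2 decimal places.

L-proline 2.34 g; tryptone 23.00 g; ferric ammonium citrate 418.20 mg; folic acid 4.86 mg

Working volume: 1.23 L.
L-proline: 1.9 g/L × 1.23 L = 2.34 g
tryptone: 1.87 g per 100 mL × 1230 mL ÷ 100 = 23.00 g
ferric ammonium citrate: 0.034 g per 100 mL × 1230 mL ÷ 100 = 0.4182 g = 418.20 mg
folic acid: 3.95 mg/L × 1.23 L = 4.86 mg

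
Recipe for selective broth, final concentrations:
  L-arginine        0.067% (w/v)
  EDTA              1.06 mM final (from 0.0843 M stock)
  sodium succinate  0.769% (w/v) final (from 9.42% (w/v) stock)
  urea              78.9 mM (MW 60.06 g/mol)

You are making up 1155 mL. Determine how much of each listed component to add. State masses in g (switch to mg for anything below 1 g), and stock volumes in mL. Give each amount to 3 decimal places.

Scale factor relative to 1 L: 1.155.
L-arginine: 0.067% w/v = 0.67 g/L → 0.67 × 1.155 L = 0.77385 g = 773.850 mg
EDTA: C1V1 = C2V2 → 1.06 mM × 1155 mL ÷ 84.3 mM = 14.523 mL
sodium succinate: V = C2·V2/C1 = 0.769% ÷ 9.42% × 1155 mL = 94.288 mL
urea: 78.9 mmol/L × 60.06 g/mol × 1.155 L ÷ 1000 = 5.473 g

L-arginine 773.850 mg; EDTA 14.523 mL; sodium succinate 94.288 mL; urea 5.473 g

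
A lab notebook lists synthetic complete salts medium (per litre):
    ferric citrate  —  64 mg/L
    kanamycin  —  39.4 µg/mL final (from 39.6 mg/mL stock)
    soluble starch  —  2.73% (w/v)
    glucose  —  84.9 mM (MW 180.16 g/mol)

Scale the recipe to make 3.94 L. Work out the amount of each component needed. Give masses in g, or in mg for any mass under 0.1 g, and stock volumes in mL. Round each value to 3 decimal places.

ferric citrate 0.252 g; kanamycin 3.920 mL; soluble starch 107.562 g; glucose 60.265 g

Working volume: 3.94 L.
ferric citrate: 64 mg/L × 3.94 L = 252.16 mg = 0.252 g
kanamycin: dilute stock: 39.4 µg/mL × 3940 mL ÷ 39600 µg/mL = 3.920 mL
soluble starch: 2.73% w/v = 27.3 g/L → 27.3 × 3.94 L = 107.562 g
glucose: 84.9 mmol/L × 180.16 g/mol × 3.94 L ÷ 1000 = 60.265 g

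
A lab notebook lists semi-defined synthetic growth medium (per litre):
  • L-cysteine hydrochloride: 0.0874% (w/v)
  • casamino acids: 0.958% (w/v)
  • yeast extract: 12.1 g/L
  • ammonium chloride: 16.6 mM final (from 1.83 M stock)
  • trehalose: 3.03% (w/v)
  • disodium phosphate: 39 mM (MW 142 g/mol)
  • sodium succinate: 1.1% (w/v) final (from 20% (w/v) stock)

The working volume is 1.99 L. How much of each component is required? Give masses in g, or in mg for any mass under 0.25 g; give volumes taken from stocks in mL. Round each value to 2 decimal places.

L-cysteine hydrochloride 1.74 g; casamino acids 19.06 g; yeast extract 24.08 g; ammonium chloride 18.05 mL; trehalose 60.30 g; disodium phosphate 11.02 g; sodium succinate 109.45 mL

Scale factor relative to 1 L: 1.99.
L-cysteine hydrochloride: 0.0874 g per 100 mL × 1990 mL ÷ 100 = 1.74 g
casamino acids: 0.958% w/v = 9.58 g/L → 9.58 × 1.99 L = 19.06 g
yeast extract: 12.1 g/L × 1.99 L = 24.08 g
ammonium chloride: V = C2·V2/C1 = 16.6 mM × 1990 mL ÷ 1830 mM = 18.05 mL
trehalose: 3.03% w/v = 30.3 g/L → 30.3 × 1.99 L = 60.30 g
disodium phosphate: 39 mmol/L × 142 g/mol × 1.99 L ÷ 1000 = 11.02 g
sodium succinate: C1V1 = C2V2 → 1.1% ÷ 20% × 1990 mL = 109.45 mL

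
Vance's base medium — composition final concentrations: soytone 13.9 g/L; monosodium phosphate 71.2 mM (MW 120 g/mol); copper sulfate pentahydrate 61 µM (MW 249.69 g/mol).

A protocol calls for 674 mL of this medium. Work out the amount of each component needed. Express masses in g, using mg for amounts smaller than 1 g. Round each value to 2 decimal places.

Target volume = 674 mL = 0.674 L.
soytone: 13.9 g/L × 0.674 L = 9.37 g
monosodium phosphate: 71.2 mmol/L × 120 g/mol × 0.674 L ÷ 1000 = 5.76 g
copper sulfate pentahydrate: 61 µmol/L × 249.69 g/mol × 0.674 L ÷ 1000 = 10.27 mg

soytone 9.37 g; monosodium phosphate 5.76 g; copper sulfate pentahydrate 10.27 mg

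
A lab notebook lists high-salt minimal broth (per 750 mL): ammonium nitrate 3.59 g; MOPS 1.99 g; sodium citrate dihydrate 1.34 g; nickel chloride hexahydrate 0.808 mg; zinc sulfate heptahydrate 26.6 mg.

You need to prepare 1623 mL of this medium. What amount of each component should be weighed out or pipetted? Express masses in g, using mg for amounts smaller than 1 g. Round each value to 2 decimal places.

ammonium nitrate 7.77 g; MOPS 4.31 g; sodium citrate dihydrate 2.90 g; nickel chloride hexahydrate 1.75 mg; zinc sulfate heptahydrate 57.56 mg

Scale factor = 1623 mL / 750 mL = 2.164.
ammonium nitrate: 3.59 g × (1623 mL / 750 mL) = 7.77 g
MOPS: 1.99 g × (1623 mL / 750 mL) = 4.31 g
sodium citrate dihydrate: 1.34 g × (1623 mL / 750 mL) = 2.90 g
nickel chloride hexahydrate: 0.808 mg × (1623 mL / 750 mL) = 1.75 mg
zinc sulfate heptahydrate: 26.6 mg × (1623 mL / 750 mL) = 57.56 mg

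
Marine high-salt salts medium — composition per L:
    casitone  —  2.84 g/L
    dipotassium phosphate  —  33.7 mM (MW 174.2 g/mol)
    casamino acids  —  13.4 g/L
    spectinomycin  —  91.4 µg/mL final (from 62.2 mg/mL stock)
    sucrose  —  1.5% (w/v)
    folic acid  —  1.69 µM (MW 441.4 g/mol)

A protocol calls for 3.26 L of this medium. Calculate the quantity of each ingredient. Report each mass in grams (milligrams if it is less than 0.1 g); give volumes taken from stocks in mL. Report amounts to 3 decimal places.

casitone 9.258 g; dipotassium phosphate 19.138 g; casamino acids 43.684 g; spectinomycin 4.790 mL; sucrose 48.900 g; folic acid 2.432 mg

Working volume: 3.26 L.
casitone: 2.84 g/L × 3.26 L = 9.258 g
dipotassium phosphate: 33.7 mmol/L × 174.2 g/mol × 3.26 L ÷ 1000 = 19.138 g
casamino acids: 13.4 g/L × 3.26 L = 43.684 g
spectinomycin: V = C2·V2/C1 = 91.4 µg/mL × 3260 mL ÷ 62200 µg/mL = 4.790 mL
sucrose: 1.5 g per 100 mL × 3260 mL ÷ 100 = 48.900 g
folic acid: 1.69 µmol/L × 441.4 g/mol × 3.26 L ÷ 1000 = 2.432 mg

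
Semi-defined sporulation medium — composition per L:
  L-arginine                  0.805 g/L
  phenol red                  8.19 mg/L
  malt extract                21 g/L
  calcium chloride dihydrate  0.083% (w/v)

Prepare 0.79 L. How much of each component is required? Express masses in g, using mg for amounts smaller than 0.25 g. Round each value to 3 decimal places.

Working volume: 0.79 L.
L-arginine: 0.805 g/L × 0.79 L = 0.636 g
phenol red: 8.19 mg/L × 0.79 L = 6.470 mg
malt extract: 21 g/L × 0.79 L = 16.590 g
calcium chloride dihydrate: 0.083% w/v = 0.83 g/L → 0.83 × 0.79 L = 0.656 g

L-arginine 0.636 g; phenol red 6.470 mg; malt extract 16.590 g; calcium chloride dihydrate 0.656 g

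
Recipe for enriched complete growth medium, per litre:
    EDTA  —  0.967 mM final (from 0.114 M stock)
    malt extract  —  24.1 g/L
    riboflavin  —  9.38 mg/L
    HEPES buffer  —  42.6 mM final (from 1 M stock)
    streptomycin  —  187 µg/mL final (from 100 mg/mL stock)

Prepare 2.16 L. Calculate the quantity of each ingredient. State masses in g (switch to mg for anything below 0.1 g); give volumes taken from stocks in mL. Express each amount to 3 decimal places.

Working volume: 2.16 L.
EDTA: C1V1 = C2V2 → 0.967 mM × 2160 mL ÷ 114 mM = 18.322 mL
malt extract: 24.1 g/L × 2.16 L = 52.056 g
riboflavin: 9.38 mg/L × 2.16 L = 20.261 mg
HEPES buffer: dilute stock: 42.6 mM × 2160 mL ÷ 1000 mM = 92.016 mL
streptomycin: V = C2·V2/C1 = 187 µg/mL × 2160 mL ÷ 100000 µg/mL = 4.039 mL

EDTA 18.322 mL; malt extract 52.056 g; riboflavin 20.261 mg; HEPES buffer 92.016 mL; streptomycin 4.039 mL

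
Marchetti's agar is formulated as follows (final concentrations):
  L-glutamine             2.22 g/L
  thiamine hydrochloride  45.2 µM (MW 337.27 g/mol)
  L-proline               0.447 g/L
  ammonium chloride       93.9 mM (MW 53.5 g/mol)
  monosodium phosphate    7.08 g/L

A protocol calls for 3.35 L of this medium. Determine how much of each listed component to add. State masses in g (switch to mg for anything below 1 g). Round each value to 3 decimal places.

Working volume: 3.35 L.
L-glutamine: 2.22 g/L × 3.35 L = 7.437 g
thiamine hydrochloride: 45.2 µmol/L × 337.27 g/mol × 3.35 L ÷ 1000 = 51.069 mg
L-proline: 0.447 g/L × 3.35 L = 1.497 g
ammonium chloride: 93.9 mmol/L × 53.5 g/mol × 3.35 L ÷ 1000 = 16.829 g
monosodium phosphate: 7.08 g/L × 3.35 L = 23.718 g

L-glutamine 7.437 g; thiamine hydrochloride 51.069 mg; L-proline 1.497 g; ammonium chloride 16.829 g; monosodium phosphate 23.718 g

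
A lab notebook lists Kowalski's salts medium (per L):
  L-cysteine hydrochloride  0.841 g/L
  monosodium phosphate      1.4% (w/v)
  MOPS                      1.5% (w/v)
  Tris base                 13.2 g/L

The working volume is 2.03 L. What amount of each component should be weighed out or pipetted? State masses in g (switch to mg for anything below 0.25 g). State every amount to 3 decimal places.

Scale factor relative to 1 L: 2.03.
L-cysteine hydrochloride: 0.841 g/L × 2.03 L = 1.707 g
monosodium phosphate: 1.4% w/v = 14 g/L → 14 × 2.03 L = 28.420 g
MOPS: 1.5% w/v = 15 g/L → 15 × 2.03 L = 30.450 g
Tris base: 13.2 g/L × 2.03 L = 26.796 g

L-cysteine hydrochloride 1.707 g; monosodium phosphate 28.420 g; MOPS 30.450 g; Tris base 26.796 g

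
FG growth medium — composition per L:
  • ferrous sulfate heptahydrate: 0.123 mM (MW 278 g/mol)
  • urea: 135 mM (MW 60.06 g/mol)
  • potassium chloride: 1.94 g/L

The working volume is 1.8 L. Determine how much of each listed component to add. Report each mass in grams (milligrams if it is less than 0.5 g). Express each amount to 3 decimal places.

ferrous sulfate heptahydrate 61.549 mg; urea 14.595 g; potassium chloride 3.492 g

Scale factor relative to 1 L: 1.8.
ferrous sulfate heptahydrate: 0.123 mmol/L × 278 mg/mmol × 1.8 L = 61.549 mg
urea: 135 mmol/L × 60.06 g/mol × 1.8 L ÷ 1000 = 14.595 g
potassium chloride: 1.94 g/L × 1.8 L = 3.492 g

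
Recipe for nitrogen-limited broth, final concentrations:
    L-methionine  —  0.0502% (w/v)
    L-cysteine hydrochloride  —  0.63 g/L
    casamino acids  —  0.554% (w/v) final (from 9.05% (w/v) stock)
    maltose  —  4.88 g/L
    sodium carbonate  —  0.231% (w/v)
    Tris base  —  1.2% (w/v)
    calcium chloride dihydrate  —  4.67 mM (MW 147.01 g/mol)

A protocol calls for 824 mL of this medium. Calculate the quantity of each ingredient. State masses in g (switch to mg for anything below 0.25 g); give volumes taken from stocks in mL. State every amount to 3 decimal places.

L-methionine 0.414 g; L-cysteine hydrochloride 0.519 g; casamino acids 50.442 mL; maltose 4.021 g; sodium carbonate 1.903 g; Tris base 9.888 g; calcium chloride dihydrate 0.566 g

Scale factor relative to 1 L: 0.824.
L-methionine: 0.0502 g per 100 mL × 824 mL ÷ 100 = 0.414 g
L-cysteine hydrochloride: 0.63 g/L × 0.824 L = 0.519 g
casamino acids: V = C2·V2/C1 = 0.554% ÷ 9.05% × 824 mL = 50.442 mL
maltose: 4.88 g/L × 0.824 L = 4.021 g
sodium carbonate: 0.231 g per 100 mL × 824 mL ÷ 100 = 1.903 g
Tris base: 1.2% w/v = 12 g/L → 12 × 0.824 L = 9.888 g
calcium chloride dihydrate: 4.67 mmol/L × 147.01 g/mol × 0.824 L ÷ 1000 = 0.566 g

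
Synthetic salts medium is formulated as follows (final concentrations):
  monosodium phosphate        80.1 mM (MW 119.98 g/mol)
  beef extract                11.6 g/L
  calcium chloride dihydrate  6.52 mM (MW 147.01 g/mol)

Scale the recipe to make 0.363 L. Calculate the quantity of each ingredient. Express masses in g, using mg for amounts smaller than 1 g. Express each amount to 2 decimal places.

monosodium phosphate 3.49 g; beef extract 4.21 g; calcium chloride dihydrate 347.94 mg

Scale factor relative to 1 L: 0.363.
monosodium phosphate: 80.1 mmol/L × 119.98 g/mol × 0.363 L ÷ 1000 = 3.49 g
beef extract: 11.6 g/L × 0.363 L = 4.21 g
calcium chloride dihydrate: 6.52 mmol/L × 147.01 mg/mmol × 0.363 L = 347.94 mg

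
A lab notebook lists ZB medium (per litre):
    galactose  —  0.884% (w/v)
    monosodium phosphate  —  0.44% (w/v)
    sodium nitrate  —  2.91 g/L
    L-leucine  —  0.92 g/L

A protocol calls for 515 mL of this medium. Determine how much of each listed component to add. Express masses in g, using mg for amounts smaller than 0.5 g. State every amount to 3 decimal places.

galactose 4.553 g; monosodium phosphate 2.266 g; sodium nitrate 1.499 g; L-leucine 473.800 mg

Scale factor relative to 1 L: 0.515.
galactose: 0.884 g per 100 mL × 515 mL ÷ 100 = 4.553 g
monosodium phosphate: 0.44 g per 100 mL × 515 mL ÷ 100 = 2.266 g
sodium nitrate: 2.91 g/L × 0.515 L = 1.499 g
L-leucine: 0.92 g/L × 0.515 L = 0.4738 g = 473.800 mg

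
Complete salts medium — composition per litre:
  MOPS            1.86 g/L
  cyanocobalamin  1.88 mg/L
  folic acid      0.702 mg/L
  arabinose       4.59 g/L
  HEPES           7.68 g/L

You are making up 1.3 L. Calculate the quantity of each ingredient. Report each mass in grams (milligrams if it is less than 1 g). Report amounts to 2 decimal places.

Working volume: 1.3 L.
MOPS: 1.86 g/L × 1.3 L = 2.42 g
cyanocobalamin: 1.88 mg/L × 1.3 L = 2.44 mg
folic acid: 0.702 mg/L × 1.3 L = 0.91 mg
arabinose: 4.59 g/L × 1.3 L = 5.97 g
HEPES: 7.68 g/L × 1.3 L = 9.98 g

MOPS 2.42 g; cyanocobalamin 2.44 mg; folic acid 0.91 mg; arabinose 5.97 g; HEPES 9.98 g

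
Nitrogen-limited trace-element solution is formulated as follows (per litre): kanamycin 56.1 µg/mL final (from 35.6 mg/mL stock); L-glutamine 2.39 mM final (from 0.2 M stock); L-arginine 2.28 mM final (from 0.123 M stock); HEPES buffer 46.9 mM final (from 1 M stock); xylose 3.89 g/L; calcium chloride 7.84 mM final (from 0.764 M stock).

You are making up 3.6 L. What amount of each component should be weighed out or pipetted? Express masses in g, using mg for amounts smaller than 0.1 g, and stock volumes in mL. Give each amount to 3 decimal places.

Working volume: 3.6 L.
kanamycin: dilute stock: 56.1 µg/mL × 3600 mL ÷ 35600 µg/mL = 5.673 mL
L-glutamine: dilute stock: 2.39 mM × 3600 mL ÷ 200 mM = 43.020 mL
L-arginine: V = C2·V2/C1 = 2.28 mM × 3600 mL ÷ 123 mM = 66.732 mL
HEPES buffer: V = C2·V2/C1 = 46.9 mM × 3600 mL ÷ 1000 mM = 168.840 mL
xylose: 3.89 g/L × 3.6 L = 14.004 g
calcium chloride: V = C2·V2/C1 = 7.84 mM × 3600 mL ÷ 764 mM = 36.942 mL

kanamycin 5.673 mL; L-glutamine 43.020 mL; L-arginine 66.732 mL; HEPES buffer 168.840 mL; xylose 14.004 g; calcium chloride 36.942 mL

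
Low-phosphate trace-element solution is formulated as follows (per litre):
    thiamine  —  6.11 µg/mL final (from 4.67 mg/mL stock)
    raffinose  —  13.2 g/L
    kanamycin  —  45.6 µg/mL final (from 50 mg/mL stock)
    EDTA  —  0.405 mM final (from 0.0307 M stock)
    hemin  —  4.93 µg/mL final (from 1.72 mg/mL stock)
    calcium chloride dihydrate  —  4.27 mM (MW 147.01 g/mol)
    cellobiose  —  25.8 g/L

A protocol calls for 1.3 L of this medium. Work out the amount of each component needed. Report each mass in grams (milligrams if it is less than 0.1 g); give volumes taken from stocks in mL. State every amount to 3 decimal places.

Scale factor relative to 1 L: 1.3.
thiamine: C1V1 = C2V2 → 6.11 µg/mL × 1300 mL ÷ 4670 µg/mL = 1.701 mL
raffinose: 13.2 g/L × 1.3 L = 17.160 g
kanamycin: V = C2·V2/C1 = 45.6 µg/mL × 1300 mL ÷ 50000 µg/mL = 1.186 mL
EDTA: C1V1 = C2V2 → 0.405 mM × 1300 mL ÷ 30.7 mM = 17.150 mL
hemin: V = C2·V2/C1 = 4.93 µg/mL × 1300 mL ÷ 1720 µg/mL = 3.726 mL
calcium chloride dihydrate: 4.27 mmol/L × 147.01 g/mol × 1.3 L ÷ 1000 = 0.816 g
cellobiose: 25.8 g/L × 1.3 L = 33.540 g

thiamine 1.701 mL; raffinose 17.160 g; kanamycin 1.186 mL; EDTA 17.150 mL; hemin 3.726 mL; calcium chloride dihydrate 0.816 g; cellobiose 33.540 g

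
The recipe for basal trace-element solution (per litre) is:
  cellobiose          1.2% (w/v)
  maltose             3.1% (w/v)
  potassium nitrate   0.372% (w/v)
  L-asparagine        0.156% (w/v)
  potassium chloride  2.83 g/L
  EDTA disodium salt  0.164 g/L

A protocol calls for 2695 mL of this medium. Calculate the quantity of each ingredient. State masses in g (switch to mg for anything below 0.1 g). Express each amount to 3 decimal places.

cellobiose 32.340 g; maltose 83.545 g; potassium nitrate 10.025 g; L-asparagine 4.204 g; potassium chloride 7.627 g; EDTA disodium salt 0.442 g

Working volume: 2695 mL = 2.695 L.
cellobiose: 1.2 g per 100 mL × 2695 mL ÷ 100 = 32.340 g
maltose: 3.1% w/v = 31 g/L → 31 × 2.695 L = 83.545 g
potassium nitrate: 0.372 g per 100 mL × 2695 mL ÷ 100 = 10.025 g
L-asparagine: 0.156 g per 100 mL × 2695 mL ÷ 100 = 4.204 g
potassium chloride: 2.83 g/L × 2.695 L = 7.627 g
EDTA disodium salt: 0.164 g/L × 2.695 L = 0.442 g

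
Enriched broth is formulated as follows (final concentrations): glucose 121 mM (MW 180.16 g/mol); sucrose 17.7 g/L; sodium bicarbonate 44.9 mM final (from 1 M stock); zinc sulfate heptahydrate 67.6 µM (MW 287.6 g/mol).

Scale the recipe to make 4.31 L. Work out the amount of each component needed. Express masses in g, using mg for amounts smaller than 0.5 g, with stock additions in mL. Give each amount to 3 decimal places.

Scale factor relative to 1 L: 4.31.
glucose: 121 mmol/L × 180.16 g/mol × 4.31 L ÷ 1000 = 93.955 g
sucrose: 17.7 g/L × 4.31 L = 76.287 g
sodium bicarbonate: V = C2·V2/C1 = 44.9 mM × 4310 mL ÷ 1000 mM = 193.519 mL
zinc sulfate heptahydrate: 67.6 µmol/L × 287.6 g/mol × 4.31 L ÷ 1000 = 83.794 mg

glucose 93.955 g; sucrose 76.287 g; sodium bicarbonate 193.519 mL; zinc sulfate heptahydrate 83.794 mg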